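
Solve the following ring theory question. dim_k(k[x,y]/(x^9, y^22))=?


Basis: x^i*y^j, i<9, j<22
9*22=198


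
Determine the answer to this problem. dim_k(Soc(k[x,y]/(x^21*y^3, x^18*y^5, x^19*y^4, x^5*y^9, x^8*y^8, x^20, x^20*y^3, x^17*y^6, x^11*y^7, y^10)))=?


Socle = ann(m) = span of standard monomials u with x*u, y*u in I (staircase corners).
Redundant generators: x^20*y^3, x^21*y^3
Minimal generators: x^20, x^19*y^4, x^18*y^5, x^17*y^6, x^11*y^7, x^8*y^8, x^5*y^9, y^10
Corners: x^4y^9, x^7y^8, x^10y^7, x^16y^6, x^17y^5, x^18y^4, x^19y^3
Socle dim=7


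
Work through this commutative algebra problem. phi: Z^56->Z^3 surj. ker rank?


rank(ker) = 56-3 = 53


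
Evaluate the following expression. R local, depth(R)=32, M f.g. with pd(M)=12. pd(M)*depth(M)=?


pd+depth=32
depth=32-12=20
pd*depth=12*20=240


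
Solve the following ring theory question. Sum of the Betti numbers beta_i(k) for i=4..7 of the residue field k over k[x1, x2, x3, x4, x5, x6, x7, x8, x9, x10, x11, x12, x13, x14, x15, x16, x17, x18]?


Koszul resolution: beta_i(k)=C(n,i), n=18
C(18,4)=3060, C(18,5)=8568, C(18,6)=18564, C(18,7)=31824
Sum=62016


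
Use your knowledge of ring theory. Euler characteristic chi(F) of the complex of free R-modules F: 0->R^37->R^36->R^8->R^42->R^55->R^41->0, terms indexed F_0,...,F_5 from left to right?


chi = sum (-1)^i * rank:
(-1)^0*37=37
(-1)^1*36=-36
(-1)^2*8=8
(-1)^3*42=-42
(-1)^4*55=55
(-1)^5*41=-41
chi=-19


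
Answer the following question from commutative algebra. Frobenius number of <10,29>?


gcd(10,29)=1 => F=ab-a-b=10*29-10-29=290-39=251


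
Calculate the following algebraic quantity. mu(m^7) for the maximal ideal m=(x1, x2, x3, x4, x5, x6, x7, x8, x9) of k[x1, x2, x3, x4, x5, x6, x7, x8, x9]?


Graded Nakayama: mu(m^d) = dim_k (m^d/m^(d+1)) = #degree-7 monomials in 9 vars
C(n+d-1,d)=C(15,7)=6435


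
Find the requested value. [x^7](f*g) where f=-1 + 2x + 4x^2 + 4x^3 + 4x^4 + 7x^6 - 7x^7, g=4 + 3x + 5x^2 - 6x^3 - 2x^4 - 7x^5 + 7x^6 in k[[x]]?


[x^7] = sum a_i*b_j, i+j=7
  2*7=14
  4*-7=-28
  4*-2=-8
  4*-6=-24
  7*3=21
  -7*4=-28
Sum=-53


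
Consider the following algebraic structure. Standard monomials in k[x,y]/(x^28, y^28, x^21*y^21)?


k[x,y]/I, I = (x^28, y^28, x^21*y^21)
Rect: 28x28=784. Corner: (28-21)x(28-21)=49.
dim = 784-49 = 735


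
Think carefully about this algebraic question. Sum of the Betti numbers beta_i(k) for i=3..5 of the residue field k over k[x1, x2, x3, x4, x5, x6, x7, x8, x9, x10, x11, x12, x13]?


Koszul resolution: beta_i(k)=C(n,i), n=13
C(13,3)=286, C(13,4)=715, C(13,5)=1287
Sum=2288


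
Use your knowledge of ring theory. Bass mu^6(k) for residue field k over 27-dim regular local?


C(n,i)=C(27,6)=296010


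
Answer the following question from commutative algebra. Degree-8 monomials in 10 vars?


C(d+n-1,n-1)=C(17,9)=24310


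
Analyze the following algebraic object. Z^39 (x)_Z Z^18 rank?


rank(M(x)N) = rank(M)*rank(N)
39*18 = 702


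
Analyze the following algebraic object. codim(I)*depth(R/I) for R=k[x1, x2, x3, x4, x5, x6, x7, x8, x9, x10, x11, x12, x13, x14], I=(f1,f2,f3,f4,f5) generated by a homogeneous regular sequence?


codim=5, depth=dim(R/I)=14-5=9
Product=5*9=45


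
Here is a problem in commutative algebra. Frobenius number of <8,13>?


gcd(8,13)=1 => F=ab-a-b=8*13-8-13=104-21=83


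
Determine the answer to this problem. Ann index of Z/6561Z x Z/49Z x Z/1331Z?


Exponent = lcm of the cyclic orders; pairwise coprime => product.
3^8*7^2*11^3=6561*49*1331=427901859


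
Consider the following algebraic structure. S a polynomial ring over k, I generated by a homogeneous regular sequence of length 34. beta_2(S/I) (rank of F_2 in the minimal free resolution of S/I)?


Regular sequence => Koszul complex is the minimal free resolution.
Syz_1 minimally generated by Koszul relations f_i*e_j - f_j*e_i (i<j): mu(Syz_1) = beta_2 = C(m,2) = m(m-1)/2
m=34
34*33/2 = 561


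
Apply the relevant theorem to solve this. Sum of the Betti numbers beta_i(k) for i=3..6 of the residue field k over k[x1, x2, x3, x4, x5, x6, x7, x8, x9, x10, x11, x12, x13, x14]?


Koszul resolution: beta_i(k)=C(n,i), n=14
C(14,3)=364, C(14,4)=1001, C(14,5)=2002, C(14,6)=3003
Sum=6370


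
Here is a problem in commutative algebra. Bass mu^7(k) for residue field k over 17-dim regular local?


C(n,i)=C(17,7)=19448


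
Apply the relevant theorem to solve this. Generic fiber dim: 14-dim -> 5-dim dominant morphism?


dim(fiber)=dim(X)-dim(Y)=14-5=9


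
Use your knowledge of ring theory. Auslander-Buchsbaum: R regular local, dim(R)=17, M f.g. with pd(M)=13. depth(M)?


pd+depth=depth(R)=17
depth=17-13=4


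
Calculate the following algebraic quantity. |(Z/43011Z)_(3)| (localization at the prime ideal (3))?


3-primary part: 43011=3^6*59
Size=3^6=729


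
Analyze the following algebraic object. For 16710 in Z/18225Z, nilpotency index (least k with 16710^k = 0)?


16710^k mod 18225:
k=1: 16710
k=2: 17100
k=3: 9450
k=4: 8100
k=5: 12150
k=6: 0
First zero at k = 6


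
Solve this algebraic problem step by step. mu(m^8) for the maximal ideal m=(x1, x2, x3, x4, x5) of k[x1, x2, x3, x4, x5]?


Graded Nakayama: mu(m^d) = dim_k (m^d/m^(d+1)) = #degree-8 monomials in 5 vars
C(n+d-1,d)=C(12,8)=495


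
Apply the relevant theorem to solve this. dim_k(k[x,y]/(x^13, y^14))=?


Basis: x^i*y^j, i<13, j<14
13*14=182


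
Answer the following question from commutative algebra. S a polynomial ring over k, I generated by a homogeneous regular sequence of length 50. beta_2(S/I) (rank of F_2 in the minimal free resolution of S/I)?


Regular sequence => Koszul complex is the minimal free resolution.
Syz_1 minimally generated by Koszul relations f_i*e_j - f_j*e_i (i<j): mu(Syz_1) = beta_2 = C(m,2) = m(m-1)/2
m=50
50*49/2 = 1225


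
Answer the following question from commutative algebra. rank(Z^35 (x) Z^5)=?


rank(M(x)N) = rank(M)*rank(N)
35*5 = 175


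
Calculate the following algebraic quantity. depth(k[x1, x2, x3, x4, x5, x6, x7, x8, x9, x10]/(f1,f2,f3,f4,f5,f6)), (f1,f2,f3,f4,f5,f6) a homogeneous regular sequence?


depth(R)=10
depth(R/I)=10-6=4


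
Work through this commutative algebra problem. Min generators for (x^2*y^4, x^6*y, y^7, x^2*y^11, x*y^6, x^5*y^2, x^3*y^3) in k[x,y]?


Remove redundant (divisible by others).
x^2*y^11 redundant.
Min: x^6*y, x^5*y^2, x^3*y^3, x^2*y^4, x*y^6, y^7
Count=6


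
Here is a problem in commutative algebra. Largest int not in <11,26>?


gcd(11,26)=1 => F=ab-a-b=11*26-11-26=286-37=249


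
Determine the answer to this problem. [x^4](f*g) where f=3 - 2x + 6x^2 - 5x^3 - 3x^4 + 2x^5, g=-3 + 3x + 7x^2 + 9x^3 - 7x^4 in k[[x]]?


[x^4] = sum a_i*b_j, i+j=4
  3*-7=-21
  -2*9=-18
  6*7=42
  -5*3=-15
  -3*-3=9
Sum=-3


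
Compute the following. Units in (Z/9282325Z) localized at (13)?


Local ring = Z/371293Z.
phi(371293) = 13^4*(13-1) = 342732


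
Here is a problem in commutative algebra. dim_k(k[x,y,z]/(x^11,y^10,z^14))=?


Basis: x^iy^jz^k, i<11,j<10,k<14
11*10*14=1540


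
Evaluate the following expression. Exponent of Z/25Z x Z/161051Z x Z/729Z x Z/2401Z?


Exponent = lcm of the cyclic orders; pairwise coprime => product.
5^2*11^5*3^6*7^4=25*161051*729*2401=7047305894475


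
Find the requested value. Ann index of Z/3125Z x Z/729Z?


Exponent = lcm of the cyclic orders; pairwise coprime => product.
5^5*3^6=3125*729=2278125


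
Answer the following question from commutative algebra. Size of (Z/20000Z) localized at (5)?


5-primary part: 20000=5^4*32
Size=5^4=625


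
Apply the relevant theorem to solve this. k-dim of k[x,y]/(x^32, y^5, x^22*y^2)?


k[x,y]/I, I = (x^32, y^5, x^22*y^2)
Rect: 32x5=160. Corner: (32-22)x(5-2)=30.
dim = 160-30 = 130


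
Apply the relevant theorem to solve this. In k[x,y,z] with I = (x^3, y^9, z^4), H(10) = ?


Need i<3, j<9, k<4 with i+j+k=10.
For each i, j ranges over max(0,10-i-3)..min(8,10-i):
  i=0: j in [7,8] -> 2
  i=1: j in [6,8] -> 3
  i=2: j in [5,8] -> 4
H(10) = 2+3+4 = 9


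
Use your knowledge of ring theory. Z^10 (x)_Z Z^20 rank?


rank(M(x)N) = rank(M)*rank(N)
10*20 = 200


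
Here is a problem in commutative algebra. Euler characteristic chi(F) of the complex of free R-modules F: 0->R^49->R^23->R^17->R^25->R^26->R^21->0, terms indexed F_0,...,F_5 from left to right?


chi = sum (-1)^i * rank:
(-1)^0*49=49
(-1)^1*23=-23
(-1)^2*17=17
(-1)^3*25=-25
(-1)^4*26=26
(-1)^5*21=-21
chi=23


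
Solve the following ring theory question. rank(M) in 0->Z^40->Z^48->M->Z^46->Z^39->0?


Alt sum=0:
(-1)^0*40 + (-1)^1*48 + (-1)^2*? + (-1)^3*46 + (-1)^4*39=0
rank(M)=15


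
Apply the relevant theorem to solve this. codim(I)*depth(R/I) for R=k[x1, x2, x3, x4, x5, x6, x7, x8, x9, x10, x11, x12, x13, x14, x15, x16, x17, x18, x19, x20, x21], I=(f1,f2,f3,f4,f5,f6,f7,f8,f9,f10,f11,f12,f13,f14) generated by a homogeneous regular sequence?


codim=14, depth=dim(R/I)=21-14=7
Product=14*7=98


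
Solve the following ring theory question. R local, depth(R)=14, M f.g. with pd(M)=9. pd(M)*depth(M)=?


pd+depth=14
depth=14-9=5
pd*depth=9*5=45


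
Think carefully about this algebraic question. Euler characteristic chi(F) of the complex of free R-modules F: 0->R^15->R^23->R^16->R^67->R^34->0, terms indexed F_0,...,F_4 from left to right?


chi = sum (-1)^i * rank:
(-1)^0*15=15
(-1)^1*23=-23
(-1)^2*16=16
(-1)^3*67=-67
(-1)^4*34=34
chi=-25


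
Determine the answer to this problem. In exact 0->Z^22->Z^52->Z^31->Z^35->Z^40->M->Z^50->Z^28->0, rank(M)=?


Alt sum=0:
(-1)^0*22 + (-1)^1*52 + (-1)^2*31 + (-1)^3*35 + (-1)^4*40 + (-1)^5*? + (-1)^6*50 + (-1)^7*28=0
rank(M)=28


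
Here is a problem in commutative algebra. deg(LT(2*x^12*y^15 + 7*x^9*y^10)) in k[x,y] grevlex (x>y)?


LT: 2*x^12*y^15
deg_x=12, deg_y=15
Total=12+15=27


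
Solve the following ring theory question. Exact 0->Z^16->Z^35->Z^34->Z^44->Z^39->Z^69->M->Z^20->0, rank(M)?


Alt sum=0:
(-1)^0*16 + (-1)^1*35 + (-1)^2*34 + (-1)^3*44 + (-1)^4*39 + (-1)^5*69 + (-1)^6*? + (-1)^7*20=0
rank(M)=79


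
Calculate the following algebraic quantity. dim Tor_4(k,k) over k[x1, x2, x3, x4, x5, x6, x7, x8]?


Koszul: C(n,i)=C(8,4)=70


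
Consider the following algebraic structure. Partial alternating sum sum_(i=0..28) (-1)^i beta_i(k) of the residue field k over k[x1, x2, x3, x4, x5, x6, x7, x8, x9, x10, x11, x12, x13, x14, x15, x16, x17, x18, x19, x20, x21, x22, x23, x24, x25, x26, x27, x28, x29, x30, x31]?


Koszul resolution: beta_i(k)=C(n,i), n=31
sum_(i=0..p) (-1)^i C(n,i) = (-1)^p C(n-1,p)
(-1)^28*C(30,28) = (-1)^28*435 = 435


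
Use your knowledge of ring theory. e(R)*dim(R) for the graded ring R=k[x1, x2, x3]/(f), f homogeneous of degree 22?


e(R)=deg(f)=22, dim(R)=3-1=2
e*dim=22*2=44


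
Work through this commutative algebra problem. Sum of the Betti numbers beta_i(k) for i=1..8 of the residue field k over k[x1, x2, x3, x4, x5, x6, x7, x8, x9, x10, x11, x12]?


Koszul resolution: beta_i(k)=C(n,i), n=12
C(12,1)=12, C(12,2)=66, C(12,3)=220, C(12,4)=495, C(12,5)=792, C(12,6)=924, C(12,7)=792, C(12,8)=495
Sum=3796


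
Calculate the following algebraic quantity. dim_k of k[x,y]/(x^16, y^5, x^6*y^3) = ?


k[x,y]/I, I = (x^16, y^5, x^6*y^3)
Rect: 16x5=80. Corner: (16-6)x(5-3)=20.
dim = 80-20 = 60


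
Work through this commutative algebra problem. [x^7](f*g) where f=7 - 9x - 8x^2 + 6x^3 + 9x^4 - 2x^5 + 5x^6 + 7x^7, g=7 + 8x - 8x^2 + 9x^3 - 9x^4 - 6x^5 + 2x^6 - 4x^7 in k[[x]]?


[x^7] = sum a_i*b_j, i+j=7
  7*-4=-28
  -9*2=-18
  -8*-6=48
  6*-9=-54
  9*9=81
  -2*-8=16
  5*8=40
  7*7=49
Sum=134


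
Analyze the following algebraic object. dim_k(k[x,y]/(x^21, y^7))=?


Basis: x^i*y^j, i<21, j<7
21*7=147


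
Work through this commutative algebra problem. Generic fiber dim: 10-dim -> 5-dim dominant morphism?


dim(fiber)=dim(X)-dim(Y)=10-5=5


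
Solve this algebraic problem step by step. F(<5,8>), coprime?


gcd(5,8)=1 => F=ab-a-b=5*8-5-8=40-13=27


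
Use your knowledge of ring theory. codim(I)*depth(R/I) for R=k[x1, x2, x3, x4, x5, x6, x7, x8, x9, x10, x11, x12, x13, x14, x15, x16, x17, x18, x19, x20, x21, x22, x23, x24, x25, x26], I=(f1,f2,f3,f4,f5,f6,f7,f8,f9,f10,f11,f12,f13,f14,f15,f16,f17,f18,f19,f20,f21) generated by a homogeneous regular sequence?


codim=21, depth=dim(R/I)=26-21=5
Product=21*5=105


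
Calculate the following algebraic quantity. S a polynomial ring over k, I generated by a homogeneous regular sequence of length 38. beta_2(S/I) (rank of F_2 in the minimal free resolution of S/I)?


Regular sequence => Koszul complex is the minimal free resolution.
Syz_1 minimally generated by Koszul relations f_i*e_j - f_j*e_i (i<j): mu(Syz_1) = beta_2 = C(m,2) = m(m-1)/2
m=38
38*37/2 = 703


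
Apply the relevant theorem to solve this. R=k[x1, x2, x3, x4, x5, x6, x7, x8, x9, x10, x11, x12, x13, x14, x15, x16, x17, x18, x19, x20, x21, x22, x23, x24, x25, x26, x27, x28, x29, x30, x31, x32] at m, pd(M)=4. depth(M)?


pd+depth=depth(R)=32
depth=32-4=28


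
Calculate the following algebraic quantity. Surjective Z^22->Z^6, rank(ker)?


rank(ker) = 22-6 = 16


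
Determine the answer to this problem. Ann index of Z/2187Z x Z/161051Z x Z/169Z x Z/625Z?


Exponent = lcm of the cyclic orders; pairwise coprime => product.
3^7*11^5*13^2*5^4=2187*161051*169*625=37203082970625


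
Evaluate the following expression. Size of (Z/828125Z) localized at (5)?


5-primary part: 828125=5^6*53
Size=5^6=15625


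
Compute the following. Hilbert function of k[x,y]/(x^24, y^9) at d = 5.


k[x,y], I = (x^24, y^9), d = 5
Need i < 24 and d-i < 9.
Range: 0 <= i <= 5.
H(5) = 6


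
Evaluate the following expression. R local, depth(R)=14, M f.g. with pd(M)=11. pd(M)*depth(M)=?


pd+depth=14
depth=14-11=3
pd*depth=11*3=33


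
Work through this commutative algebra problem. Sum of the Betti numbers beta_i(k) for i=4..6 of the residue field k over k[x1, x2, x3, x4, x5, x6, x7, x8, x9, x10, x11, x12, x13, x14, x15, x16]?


Koszul resolution: beta_i(k)=C(n,i), n=16
C(16,4)=1820, C(16,5)=4368, C(16,6)=8008
Sum=14196


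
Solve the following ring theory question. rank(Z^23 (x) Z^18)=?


rank(M(x)N) = rank(M)*rank(N)
23*18 = 414


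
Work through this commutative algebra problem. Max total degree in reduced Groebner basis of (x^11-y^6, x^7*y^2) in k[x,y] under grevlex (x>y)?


LT(f1)=x^11, LT(f2)=x^7y^2, lcm=x^11y^2
S(f1,f2) = y^2*f1 - x^4*f2 = -y^8
Reduced GB = {f1, f2, y^8}; degrees 11, 9, 8
Max = 11


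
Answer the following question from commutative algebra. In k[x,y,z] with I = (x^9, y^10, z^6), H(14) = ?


Need i<9, j<10, k<6 with i+j+k=14.
For each i, j ranges over max(0,14-i-5)..min(9,14-i):
  i=0: j in [9,9] -> 1
  i=1: j in [8,9] -> 2
  i=2: j in [7,9] -> 3
  i=3: j in [6,9] -> 4
  i=4: j in [5,9] -> 5
  i=5: j in [4,9] -> 6
  i=6: j in [3,8] -> 6
  i=7: j in [2,7] -> 6
  i=8: j in [1,6] -> 6
H(14) = 1+2+3+4+5+6+6+6+6 = 39


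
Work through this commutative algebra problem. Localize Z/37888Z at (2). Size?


2-primary part: 37888=2^10*37
Size=2^10=1024


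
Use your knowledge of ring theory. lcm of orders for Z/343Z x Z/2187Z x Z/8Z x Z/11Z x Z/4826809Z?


Exponent = lcm of the cyclic orders; pairwise coprime => product.
7^3*3^7*2^3*11^1*13^6=343*2187*8*11*4826809=318629285046072


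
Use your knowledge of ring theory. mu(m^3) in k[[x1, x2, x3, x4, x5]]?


C(n+d-1,d)=C(7,3)=35


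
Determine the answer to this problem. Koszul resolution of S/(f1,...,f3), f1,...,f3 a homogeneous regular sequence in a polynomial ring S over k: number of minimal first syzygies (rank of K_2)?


Regular sequence => Koszul complex is the minimal free resolution.
Syz_1 minimally generated by Koszul relations f_i*e_j - f_j*e_i (i<j): mu(Syz_1) = beta_2 = C(m,2) = m(m-1)/2
m=3
3*2/2 = 3


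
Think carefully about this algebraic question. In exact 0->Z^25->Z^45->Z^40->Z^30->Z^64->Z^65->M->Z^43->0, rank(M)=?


Alt sum=0:
(-1)^0*25 + (-1)^1*45 + (-1)^2*40 + (-1)^3*30 + (-1)^4*64 + (-1)^5*65 + (-1)^6*? + (-1)^7*43=0
rank(M)=54


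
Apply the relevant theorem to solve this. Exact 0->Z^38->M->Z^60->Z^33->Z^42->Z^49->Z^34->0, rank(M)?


Alt sum=0:
(-1)^0*38 + (-1)^1*? + (-1)^2*60 + (-1)^3*33 + (-1)^4*42 + (-1)^5*49 + (-1)^6*34=0
rank(M)=92


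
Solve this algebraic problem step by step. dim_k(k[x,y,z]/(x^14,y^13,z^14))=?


Basis: x^iy^jz^k, i<14,j<13,k<14
14*13*14=2548


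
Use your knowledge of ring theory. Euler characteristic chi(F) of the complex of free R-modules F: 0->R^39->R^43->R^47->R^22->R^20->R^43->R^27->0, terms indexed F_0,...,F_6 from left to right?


chi = sum (-1)^i * rank:
(-1)^0*39=39
(-1)^1*43=-43
(-1)^2*47=47
(-1)^3*22=-22
(-1)^4*20=20
(-1)^5*43=-43
(-1)^6*27=27
chi=25


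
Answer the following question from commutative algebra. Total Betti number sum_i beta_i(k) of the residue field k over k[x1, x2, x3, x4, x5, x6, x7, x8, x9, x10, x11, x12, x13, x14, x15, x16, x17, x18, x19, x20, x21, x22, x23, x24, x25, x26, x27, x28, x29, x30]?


Koszul resolution: beta_i(k)=C(n,i), n=30
sum_i C(30,i) = 2^30 = 1073741824


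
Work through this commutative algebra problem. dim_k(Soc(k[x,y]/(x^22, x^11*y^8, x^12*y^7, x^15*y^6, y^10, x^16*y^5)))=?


Socle = ann(m) = span of standard monomials u with x*u, y*u in I (staircase corners).
Minimal generators: x^22, x^16*y^5, x^15*y^6, x^12*y^7, x^11*y^8, y^10
Corners: x^10y^9, x^11y^7, x^14y^6, x^15y^5, x^21y^4
Socle dim=5


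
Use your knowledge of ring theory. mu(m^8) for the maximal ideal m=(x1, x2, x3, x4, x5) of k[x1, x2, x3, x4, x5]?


Graded Nakayama: mu(m^d) = dim_k (m^d/m^(d+1)) = #degree-8 monomials in 5 vars
C(n+d-1,d)=C(12,8)=495


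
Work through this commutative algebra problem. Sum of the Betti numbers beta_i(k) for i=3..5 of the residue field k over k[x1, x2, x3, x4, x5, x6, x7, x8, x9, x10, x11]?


Koszul resolution: beta_i(k)=C(n,i), n=11
C(11,3)=165, C(11,4)=330, C(11,5)=462
Sum=957


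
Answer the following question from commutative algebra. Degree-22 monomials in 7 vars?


C(d+n-1,n-1)=C(28,6)=376740


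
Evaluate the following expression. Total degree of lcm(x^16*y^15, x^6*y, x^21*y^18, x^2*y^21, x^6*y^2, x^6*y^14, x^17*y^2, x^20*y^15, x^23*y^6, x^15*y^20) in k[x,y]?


lcm = componentwise max:
x: max(16,6,21,2,6,6,17,20,23,15)=23
y: max(15,1,18,21,2,14,2,15,6,20)=21
Total=23+21=44


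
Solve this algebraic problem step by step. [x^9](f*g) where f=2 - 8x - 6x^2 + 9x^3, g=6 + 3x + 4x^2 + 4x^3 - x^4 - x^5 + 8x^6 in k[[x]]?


[x^9] = sum a_i*b_j, i+j=9
  9*8=72
Sum=72


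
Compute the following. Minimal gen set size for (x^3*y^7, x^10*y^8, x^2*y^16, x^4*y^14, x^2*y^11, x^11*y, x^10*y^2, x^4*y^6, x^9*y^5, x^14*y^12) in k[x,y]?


Remove redundant (divisible by others).
x^2*y^16 redundant.
x^4*y^14 redundant.
x^10*y^8 redundant.
x^14*y^12 redundant.
Min: x^11*y, x^10*y^2, x^9*y^5, x^4*y^6, x^3*y^7, x^2*y^11
Count=6


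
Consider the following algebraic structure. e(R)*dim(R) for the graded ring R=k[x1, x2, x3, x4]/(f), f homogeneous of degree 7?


e(R)=deg(f)=7, dim(R)=4-1=3
e*dim=7*3=21


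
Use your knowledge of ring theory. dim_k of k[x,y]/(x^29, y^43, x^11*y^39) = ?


k[x,y]/I, I = (x^29, y^43, x^11*y^39)
Rect: 29x43=1247. Corner: (29-11)x(43-39)=72.
dim = 1247-72 = 1175


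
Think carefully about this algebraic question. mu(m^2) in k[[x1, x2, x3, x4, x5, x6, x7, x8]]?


C(n+d-1,d)=C(9,2)=36


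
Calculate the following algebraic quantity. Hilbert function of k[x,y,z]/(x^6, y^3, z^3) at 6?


Need i<6, j<3, k<3 with i+j+k=6.
For each i, j ranges over max(0,6-i-2)..min(2,6-i):
  i=0: j in [4,2] -> 0
  i=1: j in [3,2] -> 0
  i=2: j in [2,2] -> 1
  i=3: j in [1,2] -> 2
  i=4: j in [0,2] -> 3
  i=5: j in [0,1] -> 2
H(6) = 0+0+1+2+3+2 = 8


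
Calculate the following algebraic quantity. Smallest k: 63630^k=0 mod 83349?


63630^k mod 83349:
k=1: 63630
k=2: 15876
k=3: 0
First zero at k = 3


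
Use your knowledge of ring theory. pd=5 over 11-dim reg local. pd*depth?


pd+depth=11
depth=11-5=6
pd*depth=5*6=30


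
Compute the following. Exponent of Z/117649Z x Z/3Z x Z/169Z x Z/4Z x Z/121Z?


Exponent = lcm of the cyclic orders; pairwise coprime => product.
7^6*3^1*13^2*2^2*11^2=117649*3*169*4*121=28869652812


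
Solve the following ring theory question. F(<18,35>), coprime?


gcd(18,35)=1 => F=ab-a-b=18*35-18-35=630-53=577


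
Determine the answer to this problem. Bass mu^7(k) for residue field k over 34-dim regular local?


C(n,i)=C(34,7)=5379616


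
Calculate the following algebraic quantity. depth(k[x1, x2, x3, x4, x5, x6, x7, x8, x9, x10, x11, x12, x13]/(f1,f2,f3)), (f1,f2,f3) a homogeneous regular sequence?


depth(R)=13
depth(R/I)=13-3=10


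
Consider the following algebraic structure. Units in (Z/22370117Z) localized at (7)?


Local ring = Z/16807Z.
phi(16807) = 7^4*(7-1) = 14406


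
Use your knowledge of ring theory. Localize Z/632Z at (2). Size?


2-primary part: 632=2^3*79
Size=2^3=8


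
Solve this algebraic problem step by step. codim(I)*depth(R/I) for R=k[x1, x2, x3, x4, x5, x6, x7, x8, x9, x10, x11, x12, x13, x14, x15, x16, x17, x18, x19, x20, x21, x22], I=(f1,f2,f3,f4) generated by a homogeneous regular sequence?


codim=4, depth=dim(R/I)=22-4=18
Product=4*18=72


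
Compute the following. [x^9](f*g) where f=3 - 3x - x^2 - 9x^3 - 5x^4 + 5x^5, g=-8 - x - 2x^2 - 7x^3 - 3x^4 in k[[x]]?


[x^9] = sum a_i*b_j, i+j=9
  5*-3=-15
Sum=-15


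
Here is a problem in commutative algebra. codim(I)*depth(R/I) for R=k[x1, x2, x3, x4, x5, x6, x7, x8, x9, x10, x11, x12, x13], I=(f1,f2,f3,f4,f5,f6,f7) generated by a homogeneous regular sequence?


codim=7, depth=dim(R/I)=13-7=6
Product=7*6=42


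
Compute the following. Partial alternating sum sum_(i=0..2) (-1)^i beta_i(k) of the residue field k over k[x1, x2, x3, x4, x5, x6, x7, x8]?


Koszul resolution: beta_i(k)=C(n,i), n=8
sum_(i=0..p) (-1)^i C(n,i) = (-1)^p C(n-1,p)
(-1)^2*C(7,2) = (-1)^2*21 = 21


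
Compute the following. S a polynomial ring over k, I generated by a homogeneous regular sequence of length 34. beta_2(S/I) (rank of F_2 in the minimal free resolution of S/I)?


Regular sequence => Koszul complex is the minimal free resolution.
Syz_1 minimally generated by Koszul relations f_i*e_j - f_j*e_i (i<j): mu(Syz_1) = beta_2 = C(m,2) = m(m-1)/2
m=34
34*33/2 = 561


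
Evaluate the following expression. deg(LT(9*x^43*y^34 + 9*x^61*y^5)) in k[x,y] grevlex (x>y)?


LT: 9*x^43*y^34
deg_x=43, deg_y=34
Total=43+34=77


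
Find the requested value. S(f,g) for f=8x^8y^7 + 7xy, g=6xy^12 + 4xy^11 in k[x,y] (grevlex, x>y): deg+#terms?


LT(f)=8x^8y^7, LT(g)=6xy^12
lcm(LM)=x^8y^12
S(f,g) (scaled by 48 to clear denominators) = 6y^5*f - 8x^7*g = -32x^8y^11 + 42xy^6
2 terms, deg 19.
19+2=21


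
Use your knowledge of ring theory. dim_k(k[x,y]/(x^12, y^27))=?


Basis: x^i*y^j, i<12, j<27
12*27=324


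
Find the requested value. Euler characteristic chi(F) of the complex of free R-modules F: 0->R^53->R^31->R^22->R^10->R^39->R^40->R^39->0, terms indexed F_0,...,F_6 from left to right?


chi = sum (-1)^i * rank:
(-1)^0*53=53
(-1)^1*31=-31
(-1)^2*22=22
(-1)^3*10=-10
(-1)^4*39=39
(-1)^5*40=-40
(-1)^6*39=39
chi=72


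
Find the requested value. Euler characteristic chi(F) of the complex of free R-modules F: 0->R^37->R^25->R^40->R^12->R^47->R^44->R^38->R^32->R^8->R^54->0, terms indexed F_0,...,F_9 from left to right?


chi = sum (-1)^i * rank:
(-1)^0*37=37
(-1)^1*25=-25
(-1)^2*40=40
(-1)^3*12=-12
(-1)^4*47=47
(-1)^5*44=-44
(-1)^6*38=38
(-1)^7*32=-32
(-1)^8*8=8
(-1)^9*54=-54
chi=3


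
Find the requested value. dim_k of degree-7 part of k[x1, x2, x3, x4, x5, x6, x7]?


C(d+n-1,n-1)=C(13,6)=1716


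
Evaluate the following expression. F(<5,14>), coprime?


gcd(5,14)=1 => F=ab-a-b=5*14-5-14=70-19=51


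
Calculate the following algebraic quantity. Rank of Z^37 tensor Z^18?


rank(M(x)N) = rank(M)*rank(N)
37*18 = 666


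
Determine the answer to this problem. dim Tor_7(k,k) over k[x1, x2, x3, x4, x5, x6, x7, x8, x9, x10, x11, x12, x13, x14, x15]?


Koszul: C(n,i)=C(15,7)=6435


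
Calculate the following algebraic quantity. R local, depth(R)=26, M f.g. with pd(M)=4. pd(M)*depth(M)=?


pd+depth=26
depth=26-4=22
pd*depth=4*22=88


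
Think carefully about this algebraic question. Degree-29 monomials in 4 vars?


C(d+n-1,n-1)=C(32,3)=4960


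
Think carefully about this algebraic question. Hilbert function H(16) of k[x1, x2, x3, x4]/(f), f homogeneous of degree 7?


C(19,3)-C(12,3)=969-220=749


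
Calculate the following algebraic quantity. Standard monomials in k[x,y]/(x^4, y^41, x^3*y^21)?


k[x,y]/I, I = (x^4, y^41, x^3*y^21)
Rect: 4x41=164. Corner: (4-3)x(41-21)=20.
dim = 164-20 = 144


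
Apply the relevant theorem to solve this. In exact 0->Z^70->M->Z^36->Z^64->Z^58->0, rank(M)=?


Alt sum=0:
(-1)^0*70 + (-1)^1*? + (-1)^2*36 + (-1)^3*64 + (-1)^4*58=0
rank(M)=100


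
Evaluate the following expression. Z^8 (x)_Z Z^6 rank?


rank(M(x)N) = rank(M)*rank(N)
8*6 = 48


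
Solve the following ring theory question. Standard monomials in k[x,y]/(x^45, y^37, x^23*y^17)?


k[x,y]/I, I = (x^45, y^37, x^23*y^17)
Rect: 45x37=1665. Corner: (45-23)x(37-17)=440.
dim = 1665-440 = 1225


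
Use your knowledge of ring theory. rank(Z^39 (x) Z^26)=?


rank(M(x)N) = rank(M)*rank(N)
39*26 = 1014


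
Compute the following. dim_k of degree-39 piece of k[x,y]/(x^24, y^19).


k[x,y], I = (x^24, y^19), d = 39
Need i < 24 and d-i < 19.
Range: 21 <= i <= 23.
H(39) = 3


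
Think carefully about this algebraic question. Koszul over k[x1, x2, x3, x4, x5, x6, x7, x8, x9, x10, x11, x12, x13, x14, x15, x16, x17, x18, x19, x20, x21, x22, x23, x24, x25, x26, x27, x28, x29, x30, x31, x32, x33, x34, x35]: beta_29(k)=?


C(n,i)=C(35,29)=1623160


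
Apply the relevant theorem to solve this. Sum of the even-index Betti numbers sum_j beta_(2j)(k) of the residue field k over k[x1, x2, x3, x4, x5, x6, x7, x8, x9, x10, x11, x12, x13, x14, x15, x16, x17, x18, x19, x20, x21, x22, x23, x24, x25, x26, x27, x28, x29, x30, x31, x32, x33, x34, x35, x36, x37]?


Koszul resolution: beta_i(k)=C(n,i), n=37
sum_even C(37,i) = 2^(n-1) = 2^36 = 68719476736


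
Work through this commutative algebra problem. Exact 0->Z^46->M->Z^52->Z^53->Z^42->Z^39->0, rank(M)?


Alt sum=0:
(-1)^0*46 + (-1)^1*? + (-1)^2*52 + (-1)^3*53 + (-1)^4*42 + (-1)^5*39=0
rank(M)=48


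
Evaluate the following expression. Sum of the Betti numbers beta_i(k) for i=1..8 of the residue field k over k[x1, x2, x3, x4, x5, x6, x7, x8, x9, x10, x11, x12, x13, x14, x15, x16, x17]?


Koszul resolution: beta_i(k)=C(n,i), n=17
C(17,1)=17, C(17,2)=136, C(17,3)=680, C(17,4)=2380, C(17,5)=6188, C(17,6)=12376, C(17,7)=19448, C(17,8)=24310
Sum=65535


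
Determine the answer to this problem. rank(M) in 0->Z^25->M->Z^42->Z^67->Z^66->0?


Alt sum=0:
(-1)^0*25 + (-1)^1*? + (-1)^2*42 + (-1)^3*67 + (-1)^4*66=0
rank(M)=66


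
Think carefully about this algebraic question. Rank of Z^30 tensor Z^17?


rank(M(x)N) = rank(M)*rank(N)
30*17 = 510


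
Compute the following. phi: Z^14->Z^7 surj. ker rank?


rank(ker) = 14-7 = 7


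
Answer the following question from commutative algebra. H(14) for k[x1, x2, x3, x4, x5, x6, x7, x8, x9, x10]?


C(d+n-1,n-1)=C(23,9)=817190


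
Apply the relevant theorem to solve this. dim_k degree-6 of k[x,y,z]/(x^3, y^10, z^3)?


Need i<3, j<10, k<3 with i+j+k=6.
For each i, j ranges over max(0,6-i-2)..min(9,6-i):
  i=0: j in [4,6] -> 3
  i=1: j in [3,5] -> 3
  i=2: j in [2,4] -> 3
H(6) = 3+3+3 = 9


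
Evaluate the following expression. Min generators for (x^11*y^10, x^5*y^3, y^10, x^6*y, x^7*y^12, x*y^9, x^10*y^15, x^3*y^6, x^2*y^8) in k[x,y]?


Remove redundant (divisible by others).
x^10*y^15 redundant.
x^11*y^10 redundant.
x^7*y^12 redundant.
Min: x^6*y, x^5*y^3, x^3*y^6, x^2*y^8, x*y^9, y^10
Count=6


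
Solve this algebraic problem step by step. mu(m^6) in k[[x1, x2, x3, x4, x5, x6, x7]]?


C(n+d-1,d)=C(12,6)=924


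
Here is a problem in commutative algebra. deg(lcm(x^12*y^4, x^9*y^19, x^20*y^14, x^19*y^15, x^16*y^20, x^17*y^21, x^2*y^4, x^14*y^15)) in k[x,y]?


lcm = componentwise max:
x: max(12,9,20,19,16,17,2,14)=20
y: max(4,19,14,15,20,21,4,15)=21
Total=20+21=41


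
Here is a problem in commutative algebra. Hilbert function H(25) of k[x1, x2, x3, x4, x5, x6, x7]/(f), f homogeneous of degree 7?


C(31,6)-C(24,6)=736281-134596=601685


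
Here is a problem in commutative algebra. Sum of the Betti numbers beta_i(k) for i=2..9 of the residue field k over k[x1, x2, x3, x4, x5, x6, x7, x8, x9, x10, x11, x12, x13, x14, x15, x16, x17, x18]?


Koszul resolution: beta_i(k)=C(n,i), n=18
C(18,2)=153, C(18,3)=816, C(18,4)=3060, C(18,5)=8568, C(18,6)=18564, C(18,7)=31824, C(18,8)=43758, C(18,9)=48620
Sum=155363


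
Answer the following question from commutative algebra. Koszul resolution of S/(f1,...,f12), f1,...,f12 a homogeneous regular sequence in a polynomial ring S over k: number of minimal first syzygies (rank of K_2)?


Regular sequence => Koszul complex is the minimal free resolution.
Syz_1 minimally generated by Koszul relations f_i*e_j - f_j*e_i (i<j): mu(Syz_1) = beta_2 = C(m,2) = m(m-1)/2
m=12
12*11/2 = 66


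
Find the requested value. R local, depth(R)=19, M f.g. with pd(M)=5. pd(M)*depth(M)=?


pd+depth=19
depth=19-5=14
pd*depth=5*14=70


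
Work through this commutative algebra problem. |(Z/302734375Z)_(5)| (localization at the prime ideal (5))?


5-primary part: 302734375=5^10*31
Size=5^10=9765625


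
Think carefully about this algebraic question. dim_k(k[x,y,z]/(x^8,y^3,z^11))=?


Basis: x^iy^jz^k, i<8,j<3,k<11
8*3*11=264


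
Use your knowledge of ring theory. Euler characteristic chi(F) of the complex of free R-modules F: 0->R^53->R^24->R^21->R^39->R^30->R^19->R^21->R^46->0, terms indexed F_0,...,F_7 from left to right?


chi = sum (-1)^i * rank:
(-1)^0*53=53
(-1)^1*24=-24
(-1)^2*21=21
(-1)^3*39=-39
(-1)^4*30=30
(-1)^5*19=-19
(-1)^6*21=21
(-1)^7*46=-46
chi=-3


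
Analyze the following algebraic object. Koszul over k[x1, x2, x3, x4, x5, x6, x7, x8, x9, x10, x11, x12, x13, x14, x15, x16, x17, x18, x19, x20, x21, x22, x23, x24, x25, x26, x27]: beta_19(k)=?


C(n,i)=C(27,19)=2220075


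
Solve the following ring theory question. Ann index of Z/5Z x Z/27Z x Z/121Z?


Exponent = lcm of the cyclic orders; pairwise coprime => product.
5^1*3^3*11^2=5*27*121=16335


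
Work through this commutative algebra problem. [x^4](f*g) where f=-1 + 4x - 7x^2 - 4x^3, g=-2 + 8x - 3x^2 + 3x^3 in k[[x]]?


[x^4] = sum a_i*b_j, i+j=4
  4*3=12
  -7*-3=21
  -4*8=-32
Sum=1


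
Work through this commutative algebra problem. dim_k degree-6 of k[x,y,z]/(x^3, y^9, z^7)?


Need i<3, j<9, k<7 with i+j+k=6.
For each i, j ranges over max(0,6-i-6)..min(8,6-i):
  i=0: j in [0,6] -> 7
  i=1: j in [0,5] -> 6
  i=2: j in [0,4] -> 5
H(6) = 7+6+5 = 18


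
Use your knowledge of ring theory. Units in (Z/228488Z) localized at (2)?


Local ring = Z/8Z.
phi(8) = 2^2*(2-1) = 4


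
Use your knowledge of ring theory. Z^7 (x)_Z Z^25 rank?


rank(M(x)N) = rank(M)*rank(N)
7*25 = 175


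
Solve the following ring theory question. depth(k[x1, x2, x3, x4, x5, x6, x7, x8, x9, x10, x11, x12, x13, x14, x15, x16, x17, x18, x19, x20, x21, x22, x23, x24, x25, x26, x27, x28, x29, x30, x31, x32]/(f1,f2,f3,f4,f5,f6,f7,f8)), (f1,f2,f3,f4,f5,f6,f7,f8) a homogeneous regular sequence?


depth(R)=32
depth(R/I)=32-8=24


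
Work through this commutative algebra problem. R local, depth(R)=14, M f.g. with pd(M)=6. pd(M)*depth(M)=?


pd+depth=14
depth=14-6=8
pd*depth=6*8=48


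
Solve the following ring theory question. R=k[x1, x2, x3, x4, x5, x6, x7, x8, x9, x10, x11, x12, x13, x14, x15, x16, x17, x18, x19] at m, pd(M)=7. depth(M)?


pd+depth=depth(R)=19
depth=19-7=12


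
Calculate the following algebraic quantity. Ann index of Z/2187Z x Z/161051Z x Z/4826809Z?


Exponent = lcm of the cyclic orders; pairwise coprime => product.
3^7*11^5*13^6=2187*161051*4826809=1700091604358433


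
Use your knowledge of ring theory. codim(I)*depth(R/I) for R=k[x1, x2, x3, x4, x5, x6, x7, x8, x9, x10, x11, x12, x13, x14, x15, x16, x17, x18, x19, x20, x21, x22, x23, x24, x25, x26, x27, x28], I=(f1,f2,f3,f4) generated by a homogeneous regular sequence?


codim=4, depth=dim(R/I)=28-4=24
Product=4*24=96


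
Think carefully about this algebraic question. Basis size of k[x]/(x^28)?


Basis: 1,x,...,x^27
dim=28


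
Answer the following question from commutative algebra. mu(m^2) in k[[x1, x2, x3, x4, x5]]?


C(n+d-1,d)=C(6,2)=15


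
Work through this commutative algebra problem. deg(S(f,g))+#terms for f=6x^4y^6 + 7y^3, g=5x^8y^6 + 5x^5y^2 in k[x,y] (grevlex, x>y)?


LT(f)=6x^4y^6, LT(g)=5x^8y^6
lcm(LM)=x^8y^6
S(f,g) (scaled by 30 to clear denominators) = 5x^4*f - 6*g = -30x^5y^2 + 35x^4y^3
2 terms, deg 7.
7+2=9


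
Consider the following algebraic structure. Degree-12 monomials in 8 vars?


C(d+n-1,n-1)=C(19,7)=50388


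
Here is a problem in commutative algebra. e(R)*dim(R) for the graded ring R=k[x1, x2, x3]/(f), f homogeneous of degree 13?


e(R)=deg(f)=13, dim(R)=3-1=2
e*dim=13*2=26


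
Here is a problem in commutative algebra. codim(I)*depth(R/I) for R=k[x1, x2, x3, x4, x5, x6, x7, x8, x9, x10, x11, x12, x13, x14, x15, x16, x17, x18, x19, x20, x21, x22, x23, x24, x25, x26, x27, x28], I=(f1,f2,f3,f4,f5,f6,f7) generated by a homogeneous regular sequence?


codim=7, depth=dim(R/I)=28-7=21
Product=7*21=147


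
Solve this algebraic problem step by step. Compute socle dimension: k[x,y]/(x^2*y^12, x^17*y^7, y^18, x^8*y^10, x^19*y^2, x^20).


Socle = ann(m) = span of standard monomials u with x*u, y*u in I (staircase corners).
Minimal generators: x^20, x^19*y^2, x^17*y^7, x^8*y^10, x^2*y^12, y^18
Corners: xy^17, x^7y^11, x^16y^9, x^18y^6, x^19y
Socle dim=5


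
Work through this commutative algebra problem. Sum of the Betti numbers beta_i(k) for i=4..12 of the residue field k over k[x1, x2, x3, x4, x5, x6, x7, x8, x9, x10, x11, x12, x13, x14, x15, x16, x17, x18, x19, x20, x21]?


Koszul resolution: beta_i(k)=C(n,i), n=21
C(21,4)=5985, C(21,5)=20349, C(21,6)=54264, C(21,7)=116280, C(21,8)=203490, C(21,9)=293930, C(21,10)=352716, C(21,11)=352716, C(21,12)=293930
Sum=1693660


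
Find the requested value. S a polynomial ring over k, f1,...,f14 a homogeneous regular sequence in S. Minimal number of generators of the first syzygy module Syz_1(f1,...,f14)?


Regular sequence => Koszul complex is the minimal free resolution.
Syz_1 minimally generated by Koszul relations f_i*e_j - f_j*e_i (i<j): mu(Syz_1) = beta_2 = C(m,2) = m(m-1)/2
m=14
14*13/2 = 91


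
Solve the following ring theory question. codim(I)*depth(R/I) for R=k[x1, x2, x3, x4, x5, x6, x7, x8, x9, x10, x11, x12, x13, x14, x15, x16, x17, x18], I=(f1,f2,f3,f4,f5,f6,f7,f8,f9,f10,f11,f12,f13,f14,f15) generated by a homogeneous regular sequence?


codim=15, depth=dim(R/I)=18-15=3
Product=15*3=45


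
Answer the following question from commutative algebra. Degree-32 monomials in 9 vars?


C(d+n-1,n-1)=C(40,8)=76904685


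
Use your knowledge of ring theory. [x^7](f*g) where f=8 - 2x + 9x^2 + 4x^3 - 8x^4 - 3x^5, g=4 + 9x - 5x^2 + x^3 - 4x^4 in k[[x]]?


[x^7] = sum a_i*b_j, i+j=7
  4*-4=-16
  -8*1=-8
  -3*-5=15
Sum=-9


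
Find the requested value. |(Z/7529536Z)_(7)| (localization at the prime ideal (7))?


7-primary part: 7529536=7^6*64
Size=7^6=117649


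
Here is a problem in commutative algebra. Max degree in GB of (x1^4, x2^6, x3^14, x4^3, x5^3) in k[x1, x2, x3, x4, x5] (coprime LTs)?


Pure powers, coprime LTs => already GB.
Degrees: 4, 6, 14, 3, 3
Max=14


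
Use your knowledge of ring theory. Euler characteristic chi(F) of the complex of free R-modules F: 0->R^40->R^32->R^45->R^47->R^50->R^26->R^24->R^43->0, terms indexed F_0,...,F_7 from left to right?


chi = sum (-1)^i * rank:
(-1)^0*40=40
(-1)^1*32=-32
(-1)^2*45=45
(-1)^3*47=-47
(-1)^4*50=50
(-1)^5*26=-26
(-1)^6*24=24
(-1)^7*43=-43
chi=11


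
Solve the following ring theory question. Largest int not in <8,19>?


gcd(8,19)=1 => F=ab-a-b=8*19-8-19=152-27=125


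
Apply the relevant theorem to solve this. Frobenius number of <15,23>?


gcd(15,23)=1 => F=ab-a-b=15*23-15-23=345-38=307


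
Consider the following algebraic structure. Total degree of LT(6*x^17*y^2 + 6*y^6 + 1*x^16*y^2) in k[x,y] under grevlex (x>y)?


LT: 6*x^17*y^2
deg_x=17, deg_y=2
Total=17+2=19


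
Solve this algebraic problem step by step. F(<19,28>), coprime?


gcd(19,28)=1 => F=ab-a-b=19*28-19-28=532-47=485


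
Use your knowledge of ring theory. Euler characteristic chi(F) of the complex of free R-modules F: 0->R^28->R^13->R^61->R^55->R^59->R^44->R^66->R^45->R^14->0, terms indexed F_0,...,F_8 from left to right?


chi = sum (-1)^i * rank:
(-1)^0*28=28
(-1)^1*13=-13
(-1)^2*61=61
(-1)^3*55=-55
(-1)^4*59=59
(-1)^5*44=-44
(-1)^6*66=66
(-1)^7*45=-45
(-1)^8*14=14
chi=71


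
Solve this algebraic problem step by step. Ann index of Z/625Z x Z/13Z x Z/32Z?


Exponent = lcm of the cyclic orders; pairwise coprime => product.
5^4*13^1*2^5=625*13*32=260000


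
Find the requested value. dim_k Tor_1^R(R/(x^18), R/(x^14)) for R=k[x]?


Tor_1(R/I,R/J)=(I cap J)/IJ=(x^18)/(x^32)
dim=32-18=min(18,14)=14


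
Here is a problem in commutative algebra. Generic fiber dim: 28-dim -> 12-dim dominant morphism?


dim(fiber)=dim(X)-dim(Y)=28-12=16


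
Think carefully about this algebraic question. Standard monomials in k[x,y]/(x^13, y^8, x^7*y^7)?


k[x,y]/I, I = (x^13, y^8, x^7*y^7)
Rect: 13x8=104. Corner: (13-7)x(8-7)=6.
dim = 104-6 = 98


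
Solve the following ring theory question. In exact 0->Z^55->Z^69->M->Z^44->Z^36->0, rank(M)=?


Alt sum=0:
(-1)^0*55 + (-1)^1*69 + (-1)^2*? + (-1)^3*44 + (-1)^4*36=0
rank(M)=22


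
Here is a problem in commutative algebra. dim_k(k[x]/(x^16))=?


Basis: 1,x,...,x^15
dim=16


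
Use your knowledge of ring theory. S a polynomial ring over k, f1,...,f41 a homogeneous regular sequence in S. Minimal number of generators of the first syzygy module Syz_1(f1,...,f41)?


Regular sequence => Koszul complex is the minimal free resolution.
Syz_1 minimally generated by Koszul relations f_i*e_j - f_j*e_i (i<j): mu(Syz_1) = beta_2 = C(m,2) = m(m-1)/2
m=41
41*40/2 = 820


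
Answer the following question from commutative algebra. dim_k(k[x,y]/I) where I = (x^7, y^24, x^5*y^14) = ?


k[x,y]/I, I = (x^7, y^24, x^5*y^14)
Rect: 7x24=168. Corner: (7-5)x(24-14)=20.
dim = 168-20 = 148


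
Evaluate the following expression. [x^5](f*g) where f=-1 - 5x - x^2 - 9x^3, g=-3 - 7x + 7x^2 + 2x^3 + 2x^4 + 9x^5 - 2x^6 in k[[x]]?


[x^5] = sum a_i*b_j, i+j=5
  -1*9=-9
  -5*2=-10
  -1*2=-2
  -9*7=-63
Sum=-84


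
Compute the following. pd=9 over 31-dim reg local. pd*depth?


pd+depth=31
depth=31-9=22
pd*depth=9*22=198


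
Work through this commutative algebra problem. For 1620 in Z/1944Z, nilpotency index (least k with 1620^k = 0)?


1620^k mod 1944:
k=1: 1620
k=2: 0
First zero at k = 2


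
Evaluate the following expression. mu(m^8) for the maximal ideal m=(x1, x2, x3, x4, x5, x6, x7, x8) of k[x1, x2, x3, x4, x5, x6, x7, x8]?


Graded Nakayama: mu(m^d) = dim_k (m^d/m^(d+1)) = #degree-8 monomials in 8 vars
C(n+d-1,d)=C(15,8)=6435
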